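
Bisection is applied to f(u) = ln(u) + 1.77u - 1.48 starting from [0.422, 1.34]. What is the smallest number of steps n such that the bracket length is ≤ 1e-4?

14

Initial width b − a = 1.34 − 0.422 = 0.918000.
After n steps the width is (b−a)/2^n; need (b−a)/2^n ≤ 1e-4.
So n ≥ log₂(0.918000/1e-4) = log₂(9180.0000) ≈ 13.1643.
Hence n = 14.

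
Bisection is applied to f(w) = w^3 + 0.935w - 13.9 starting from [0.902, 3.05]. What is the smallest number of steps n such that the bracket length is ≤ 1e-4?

15

Initial width b − a = 3.05 − 0.902 = 2.148000.
After n steps the width is (b−a)/2^n; need (b−a)/2^n ≤ 1e-4.
So n ≥ log₂(2.148000/1e-4) = log₂(21480.0000) ≈ 14.3907.
Hence n = 15.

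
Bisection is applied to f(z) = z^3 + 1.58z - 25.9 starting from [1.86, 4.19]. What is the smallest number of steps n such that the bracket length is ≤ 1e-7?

Initial width b − a = 4.19 − 1.86 = 2.330000.
After n steps the width is (b−a)/2^n; need (b−a)/2^n ≤ 1e-7.
So n ≥ log₂(2.330000/1e-7) = log₂(23300000.0000) ≈ 24.4738.
Hence n = 25.

25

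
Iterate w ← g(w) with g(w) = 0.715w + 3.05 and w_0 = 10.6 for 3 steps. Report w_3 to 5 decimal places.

10.66456

w_1 = g(10.600000) = 10.629000
w_2 = g(10.629000) = 10.649735
w_3 = g(10.649735) = 10.664561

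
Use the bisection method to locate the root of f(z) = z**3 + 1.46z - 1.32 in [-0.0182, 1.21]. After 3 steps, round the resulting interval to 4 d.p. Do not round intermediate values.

[0.5959, 0.7494]

f(-0.018200) = -1.346578, f(1.210000) = 2.218161 (opposite signs)
step 1: m = 0.595900, f(m) = -0.238384 < 0 → root in [0.595900, 1.210000]
step 2: m = 0.902950, f(m) = 0.734499 > 0 → root in [0.595900, 0.902950]
step 3: m = 0.749425, f(m) = 0.195066 > 0 → root in [0.595900, 0.749425]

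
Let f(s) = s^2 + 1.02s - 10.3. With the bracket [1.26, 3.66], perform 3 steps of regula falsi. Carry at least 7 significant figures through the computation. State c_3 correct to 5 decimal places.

False-position update: c = (a·f(b) − b·f(a))/(f(b) − f(a)); replace the endpoint whose sign matches f(c).
f(1.260000) = -7.427200, f(3.660000) = 6.828800
step 1: c = 2.510370, f(c) = -1.437463 < 0 → new bracket [2.510370, 3.660000]
step 2: c = 2.710285, f(c) = -0.189862 < 0 → new bracket [2.710285, 3.660000]
step 3: c = 2.735976, f(c) = -0.023739 < 0 → new bracket [2.735976, 3.660000]

2.73598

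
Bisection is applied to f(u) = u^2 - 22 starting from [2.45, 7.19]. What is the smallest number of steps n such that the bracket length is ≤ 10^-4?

Initial width b − a = 7.19 − 2.45 = 4.740000.
After n steps the width is (b−a)/2^n; need (b−a)/2^n ≤ 10^-4.
So n ≥ log₂(4.740000/10^-4) = log₂(47400.0000) ≈ 15.5326.
Hence n = 16.

16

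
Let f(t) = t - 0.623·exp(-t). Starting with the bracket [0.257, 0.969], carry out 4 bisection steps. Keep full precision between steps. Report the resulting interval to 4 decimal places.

[0.3905, 0.4350]

f(0.257000) = -0.224808, f(0.969000) = 0.732595 (opposite signs)
step 1: m = 0.613000, f(m) = 0.275506 > 0 → root in [0.257000, 0.613000]
step 2: m = 0.435000, f(m) = 0.031754 > 0 → root in [0.257000, 0.435000]
step 3: m = 0.346000, f(m) = -0.094780 < 0 → root in [0.346000, 0.435000]
step 4: m = 0.390500, f(m) = -0.031096 < 0 → root in [0.390500, 0.435000]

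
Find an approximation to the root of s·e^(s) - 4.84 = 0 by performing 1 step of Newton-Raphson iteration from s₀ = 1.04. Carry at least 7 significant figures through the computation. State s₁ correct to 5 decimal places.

f'(s) = (s + 1)·e^(s)
s_0 = 1.040000: f = -1.897614, f' = 5.771603 → s_1 = 1.040000 - (-1.897614)/(5.771603) = 1.368785

1.36878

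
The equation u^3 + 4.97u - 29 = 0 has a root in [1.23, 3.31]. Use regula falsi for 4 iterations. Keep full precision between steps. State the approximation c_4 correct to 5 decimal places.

2.53628

f(1.230000) = -21.026033, f(3.310000) = 23.715391
step 1: c = 2.207487, f(c) = -7.271713 < 0 → new bracket [2.207487, 3.310000]
step 2: c = 2.466212, f(c) = -1.742918 < 0 → new bracket [2.466212, 3.310000]
step 3: c = 2.523980, f(c) = -0.376879 < 0 → new bracket [2.523980, 3.310000]
step 4: c = 2.536275, f(c) = -0.079631 < 0 → new bracket [2.536275, 3.310000]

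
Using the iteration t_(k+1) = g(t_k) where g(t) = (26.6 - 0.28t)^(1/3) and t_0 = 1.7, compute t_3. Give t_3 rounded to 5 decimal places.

t_1 = g(1.700000) = 2.967198
t_2 = g(2.967198) = 2.953703
t_3 = g(2.953703) = 2.953848

2.95385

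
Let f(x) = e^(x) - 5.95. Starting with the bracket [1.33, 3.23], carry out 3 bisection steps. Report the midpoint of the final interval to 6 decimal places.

f(1.330000) = -2.168957, f(3.230000) = 19.329657 (opposite signs)
step 1: m = 2.280000, f(m) = 3.826680 > 0 → root in [1.330000, 2.280000]
step 2: m = 1.805000, f(m) = 0.129971 > 0 → root in [1.330000, 1.805000]
step 3: m = 1.567500, f(m) = -1.155353 < 0 → root in [1.567500, 1.805000]
Midpoint of [1.567500, 1.805000] = 1.686250

1.686250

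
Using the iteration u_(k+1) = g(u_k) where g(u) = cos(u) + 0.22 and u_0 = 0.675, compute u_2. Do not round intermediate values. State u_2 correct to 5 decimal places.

u_1 = g(0.675000) = 1.000707
u_2 = g(1.000707) = 0.759707

0.75971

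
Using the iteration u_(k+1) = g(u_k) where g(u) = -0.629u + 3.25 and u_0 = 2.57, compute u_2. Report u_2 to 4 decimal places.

u_1 = g(2.570000) = 1.633470
u_2 = g(1.633470) = 2.222547

2.2225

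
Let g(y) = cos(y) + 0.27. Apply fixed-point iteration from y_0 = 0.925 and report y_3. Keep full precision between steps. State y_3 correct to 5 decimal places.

0.88104

y_1 = g(0.925000) = 0.871835
y_2 = g(0.871835) = 0.913423
y_3 = g(0.913423) = 0.881040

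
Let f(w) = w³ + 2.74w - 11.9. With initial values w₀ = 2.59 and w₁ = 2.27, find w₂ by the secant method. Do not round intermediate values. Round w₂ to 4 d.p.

f(w_0) = 12.570579, f(w_1) = 6.016883
w_2 = 2.270000 - (6.016883)·(2.270000 - 2.590000)/(6.016883 - (12.570579)) = 1.976211; f(w_2) = 1.232735

1.9762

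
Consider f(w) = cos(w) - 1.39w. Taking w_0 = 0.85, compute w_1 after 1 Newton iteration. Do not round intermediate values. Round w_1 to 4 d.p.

0.6064

f'(w) = -sin(w) - 1.39
w_0 = 0.850000: f = -0.521517, f' = -2.141280 → w_1 = 0.850000 - (-0.521517)/(-2.141280) = 0.606446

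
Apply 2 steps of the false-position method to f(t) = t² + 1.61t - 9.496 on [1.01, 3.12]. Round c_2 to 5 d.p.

f(1.010000) = -6.849800, f(3.120000) = 5.261600
step 1: c = 2.203345, f(c) = -1.093886 < 0 → new bracket [2.203345, 3.120000]
step 2: c = 2.361117, f(c) = -0.119730 < 0 → new bracket [2.361117, 3.120000]

2.36112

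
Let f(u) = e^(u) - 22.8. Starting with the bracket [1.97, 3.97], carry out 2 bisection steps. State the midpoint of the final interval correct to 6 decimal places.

3.220000

f(1.970000) = -15.629324, f(3.970000) = 30.184531 (opposite signs)
step 1: m = 2.970000, f(m) = -3.308080 < 0 → root in [2.970000, 3.970000]
step 2: m = 3.470000, f(m) = 9.336742 > 0 → root in [2.970000, 3.470000]
Midpoint of [2.970000, 3.470000] = 3.220000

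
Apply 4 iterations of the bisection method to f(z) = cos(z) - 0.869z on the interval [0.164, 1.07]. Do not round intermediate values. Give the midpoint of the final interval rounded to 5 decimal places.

f(0.164000) = 0.844066, f(1.070000) = -0.449706 (opposite signs)
step 1: m = 0.617000, f(m) = 0.279445 > 0 → root in [0.617000, 1.070000]
step 2: m = 0.843500, f(m) = -0.068149 < 0 → root in [0.617000, 0.843500]
step 3: m = 0.730250, f(m) = 0.110420 > 0 → root in [0.730250, 0.843500]
step 4: m = 0.786875, f(m) = 0.022267 > 0 → root in [0.786875, 0.843500]
Midpoint of [0.786875, 0.843500] = 0.815187

0.81519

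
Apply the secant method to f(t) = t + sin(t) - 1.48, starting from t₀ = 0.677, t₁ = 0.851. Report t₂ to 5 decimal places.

f(t_0) = -0.176543, f(t_1) = 0.122940
t_2 = 0.851000 - (0.122940)·(0.851000 - 0.677000)/(0.122940 - (-0.176543)) = 0.779572; f(t_2) = 0.002546

0.77957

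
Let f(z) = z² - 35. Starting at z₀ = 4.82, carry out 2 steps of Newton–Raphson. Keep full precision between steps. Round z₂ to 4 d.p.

f'(z) = 2z
z_0 = 4.820000: f = -11.767600, f' = 9.640000 → z_1 = 4.820000 - (-11.767600)/(9.640000) = 6.040705
z_1 = 6.040705: f = 1.490122, f' = 12.081411 → z_2 = 6.040705 - (1.490122)/(12.081411) = 5.917365

5.9174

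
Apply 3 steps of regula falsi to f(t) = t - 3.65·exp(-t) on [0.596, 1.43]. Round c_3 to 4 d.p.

f(0.596000) = -1.415191, f(1.430000) = 0.556522
step 1: c = 1.194601, f(c) = 0.089290 > 0 → new bracket [0.596000, 1.194601]
step 2: c = 1.159074, f(c) = 0.013790 > 0 → new bracket [0.596000, 1.159074]
step 3: c = 1.153640, f(c) = 0.002116 > 0 → new bracket [0.596000, 1.153640]

1.1536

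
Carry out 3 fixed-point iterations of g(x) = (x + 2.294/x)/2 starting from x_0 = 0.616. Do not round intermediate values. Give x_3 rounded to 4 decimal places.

1.5176

x_1 = g(0.616000) = 2.170013
x_2 = g(2.170013) = 1.613575
x_3 = g(1.613575) = 1.517631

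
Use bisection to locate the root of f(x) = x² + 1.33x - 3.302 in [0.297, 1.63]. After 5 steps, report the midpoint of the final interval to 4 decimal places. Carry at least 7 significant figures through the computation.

1.2759

f(0.297000) = -2.818781, f(1.630000) = 1.522800 (opposite signs)
step 1: m = 0.963500, f(m) = -1.092213 < 0 → root in [0.963500, 1.630000]
step 2: m = 1.296750, f(m) = 0.104238 > 0 → root in [0.963500, 1.296750]
step 3: m = 1.130125, f(m) = -0.521751 < 0 → root in [1.130125, 1.296750]
step 4: m = 1.213437, f(m) = -0.215698 < 0 → root in [1.213437, 1.296750]
step 5: m = 1.255094, f(m) = -0.057465 < 0 → root in [1.255094, 1.296750]
Midpoint of [1.255094, 1.296750] = 1.275922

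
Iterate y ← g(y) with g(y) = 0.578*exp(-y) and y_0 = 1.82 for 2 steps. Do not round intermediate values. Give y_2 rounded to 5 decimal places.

0.52633

y_1 = g(1.820000) = 0.093651
y_2 = g(0.093651) = 0.526327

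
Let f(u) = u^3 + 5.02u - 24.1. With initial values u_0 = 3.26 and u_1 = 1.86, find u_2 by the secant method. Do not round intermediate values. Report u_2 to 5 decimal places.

f(u_0) = 26.911176, f(u_1) = -8.327944
u_2 = 1.860000 - (-8.327944)·(1.860000 - 3.260000)/(-8.327944 - (26.911176)) = 2.190857; f(u_2) = -2.586097

2.19086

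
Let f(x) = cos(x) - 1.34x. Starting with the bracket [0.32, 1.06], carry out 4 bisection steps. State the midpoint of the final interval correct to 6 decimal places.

0.620625

f(0.320000) = 0.520435, f(1.060000) = -0.931528 (opposite signs)
step 1: m = 0.690000, f(m) = -0.153354 < 0 → root in [0.320000, 0.690000]
step 2: m = 0.505000, f(m) = 0.198474 > 0 → root in [0.505000, 0.690000]
step 3: m = 0.597500, f(m) = 0.026095 > 0 → root in [0.597500, 0.690000]
step 4: m = 0.643750, f(m) = -0.062774 < 0 → root in [0.597500, 0.643750]
Midpoint of [0.597500, 0.643750] = 0.620625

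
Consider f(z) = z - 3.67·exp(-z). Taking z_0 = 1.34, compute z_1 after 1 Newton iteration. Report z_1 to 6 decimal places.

1.146715

f'(z) = 1 + 3.67·exp(-z)
z_0 = 1.340000: f = 0.379026, f' = 1.960974 → z_1 = 1.340000 - (0.379026)/(1.960974) = 1.146715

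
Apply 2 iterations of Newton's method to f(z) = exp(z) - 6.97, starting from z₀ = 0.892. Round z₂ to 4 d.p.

Newton update: z ← z − f(z)/f'(z).
f'(z) = exp(z)
z_0 = 0.892000: f = -4.529995, f' = 2.440005 → z_1 = 0.892000 - (-4.529995)/(2.440005) = 2.748552
z_1 = 2.748552: f = 8.649994, f' = 15.619994 → z_2 = 2.748552 - (8.649994)/(15.619994) = 2.194775

2.1948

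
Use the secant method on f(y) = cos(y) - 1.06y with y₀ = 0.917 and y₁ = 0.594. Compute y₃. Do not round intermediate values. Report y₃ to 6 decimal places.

0.713507

f(y_0) = -0.363816, f(y_1) = 0.199069
y_2 = 0.594000 - (0.199069)·(0.594000 - 0.917000)/(0.199069 - (-0.363816)) = 0.708232; f(y_2) = 0.008788
y_3 = 0.708232 - (0.008788)·(0.708232 - 0.594000)/(0.008788 - (0.199069)) = 0.713507; f(y_3) = -0.000247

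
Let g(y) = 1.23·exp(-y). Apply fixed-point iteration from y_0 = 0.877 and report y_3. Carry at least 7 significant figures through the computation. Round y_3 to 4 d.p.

y_1 = g(0.877000) = 0.511716
y_2 = g(0.511716) = 0.737343
y_3 = g(0.737343) = 0.588411

0.5884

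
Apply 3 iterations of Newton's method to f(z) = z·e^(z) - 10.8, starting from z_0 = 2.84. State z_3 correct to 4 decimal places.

1.8039

f'(z) = (z + 1)·e^(z)
z_0 = 2.840000: f = 37.808774, f' = 65.724540 → z_1 = 2.840000 - (37.808774)/(65.724540) = 2.264739
z_1 = 2.264739: f = 11.006287, f' = 31.434896 → z_2 = 2.264739 - (11.006287)/(31.434896) = 1.914609
z_2 = 1.914609: f = 2.189260, f' = 19.773548 → z_3 = 1.914609 - (2.189260)/(19.773548) = 1.803893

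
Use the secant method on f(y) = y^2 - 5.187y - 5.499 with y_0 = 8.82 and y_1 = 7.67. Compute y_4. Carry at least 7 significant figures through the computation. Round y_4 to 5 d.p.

Secant update: y_(k+1) = y_k − f(y_k)·(y_k − y_(k-1))/(f(y_k) − f(y_(k-1))).
f(y_0) = 26.544060, f(y_1) = 13.545610
y_2 = 7.670000 - (13.545610)·(7.670000 - 8.820000)/(13.545610 - (26.544060)) = 6.471592; f(y_2) = 2.814352
y_3 = 6.471592 - (2.814352)·(6.471592 - 7.670000)/(2.814352 - (13.545610)) = 6.157300; f(y_3) = 0.475429
y_4 = 6.157300 - (0.475429)·(6.157300 - 6.471592)/(0.475429 - (2.814352)) = 6.093415; f(y_4) = 0.024160

6.09341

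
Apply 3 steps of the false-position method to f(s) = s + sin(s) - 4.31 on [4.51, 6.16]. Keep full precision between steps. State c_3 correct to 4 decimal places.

f(4.510000) = -0.779589, f(6.160000) = 1.727126
step 1: c = 5.023150, f(c) = -0.238950 < 0 → new bracket [5.023150, 6.160000]
step 2: c = 5.161319, f(c) = -0.049592 < 0 → new bracket [5.161319, 6.160000]
step 3: c = 5.189195, f(c) = -0.009270 < 0 → new bracket [5.189195, 6.160000]

5.1892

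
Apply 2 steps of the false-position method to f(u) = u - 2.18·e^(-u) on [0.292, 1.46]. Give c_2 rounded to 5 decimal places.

0.90471

f(0.292000) = -1.335955, f(1.460000) = 0.953725
step 1: c = 0.973491, f(c) = 0.149969 > 0 → new bracket [0.292000, 0.973491]
step 2: c = 0.904710, f(c) = 0.022553 > 0 → new bracket [0.292000, 0.904710]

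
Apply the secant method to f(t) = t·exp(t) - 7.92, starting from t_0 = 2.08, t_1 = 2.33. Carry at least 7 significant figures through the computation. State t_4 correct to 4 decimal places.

f(t_0) = 8.729295, f(t_1) = 16.027604
t_2 = 2.330000 - (16.027604)·(2.330000 - 2.080000)/(16.027604 - (8.729295)) = 1.780982; f(t_2) = 2.651347
t_3 = 1.780982 - (2.651347)·(1.780982 - 2.330000)/(2.651347 - (16.027604)) = 1.672160; f(t_3) = 0.981999
t_4 = 1.672160 - (0.981999)·(1.672160 - 1.780982)/(0.981999 - (2.651347)) = 1.608145; f(t_4) = 0.110331

1.6081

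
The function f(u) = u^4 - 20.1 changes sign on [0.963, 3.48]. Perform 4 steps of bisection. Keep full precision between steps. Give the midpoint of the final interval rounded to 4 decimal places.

f(0.963000) = -19.239987, f(3.480000) = 126.561788 (opposite signs)
step 1: m = 2.221500, f(m) = 4.254839 > 0 → root in [0.963000, 2.221500]
step 2: m = 1.592250, f(m) = -13.672456 < 0 → root in [1.592250, 2.221500]
step 3: m = 1.906875, f(m) = -6.878251 < 0 → root in [1.906875, 2.221500]
step 4: m = 2.064188, f(m) = -1.944987 < 0 → root in [2.064188, 2.221500]
Midpoint of [2.064188, 2.221500] = 2.142844

2.1428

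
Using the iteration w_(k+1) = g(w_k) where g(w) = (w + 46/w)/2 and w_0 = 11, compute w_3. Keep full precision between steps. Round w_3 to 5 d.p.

6.78247

w_1 = g(11.000000) = 7.590909
w_2 = g(7.590909) = 6.825395
w_3 = g(6.825395) = 6.782466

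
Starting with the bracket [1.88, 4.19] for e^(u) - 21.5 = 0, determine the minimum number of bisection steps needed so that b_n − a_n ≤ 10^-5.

Initial width b − a = 4.19 − 1.88 = 2.310000.
After n steps the width is (b−a)/2^n; need (b−a)/2^n ≤ 10^-5.
So n ≥ log₂(2.310000/10^-5) = log₂(231000.0000) ≈ 17.8175.
Hence n = 18.

18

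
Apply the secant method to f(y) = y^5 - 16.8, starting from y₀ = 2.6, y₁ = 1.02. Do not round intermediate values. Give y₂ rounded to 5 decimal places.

f(y_0) = 102.013760, f(y_1) = -15.695919
y_2 = 1.020000 - (-15.695919)·(1.020000 - 2.600000)/(-15.695919 - (102.013760)) = 1.230684; f(y_2) = -13.976857

1.23068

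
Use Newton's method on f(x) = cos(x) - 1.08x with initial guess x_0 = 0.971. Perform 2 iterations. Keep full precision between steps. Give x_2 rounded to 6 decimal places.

f'(x) = -sin(x) - 1.08
x_0 = 0.971000: f = -0.484206, f' = -1.905451 → x_1 = 0.971000 - (-0.484206)/(-1.905451) = 0.716884
x_1 = 0.716884: f = -0.020378, f' = -1.737039 → x_2 = 0.716884 - (-0.020378)/(-1.737039) = 0.705153

0.705153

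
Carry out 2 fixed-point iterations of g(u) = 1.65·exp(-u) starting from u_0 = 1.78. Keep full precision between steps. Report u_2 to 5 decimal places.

u_1 = g(1.780000) = 0.278253
u_2 = g(0.278253) = 1.249224

1.24922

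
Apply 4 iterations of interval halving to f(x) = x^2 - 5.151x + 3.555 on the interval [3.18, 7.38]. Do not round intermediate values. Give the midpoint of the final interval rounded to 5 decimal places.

4.36125

f(3.180000) = -2.712780, f(7.380000) = 20.005020 (opposite signs)
step 1: m = 5.280000, f(m) = 4.236120 > 0 → root in [3.180000, 5.280000]
step 2: m = 4.230000, f(m) = -0.340830 < 0 → root in [4.230000, 5.280000]
step 3: m = 4.755000, f(m) = 1.672020 > 0 → root in [4.230000, 4.755000]
step 4: m = 4.492500, f(m) = 0.596689 > 0 → root in [4.230000, 4.492500]
Midpoint of [4.230000, 4.492500] = 4.361250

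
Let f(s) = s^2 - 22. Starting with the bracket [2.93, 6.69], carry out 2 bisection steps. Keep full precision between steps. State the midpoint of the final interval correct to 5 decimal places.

4.34000

f(2.930000) = -13.415100, f(6.690000) = 22.756100 (opposite signs)
step 1: m = 4.810000, f(m) = 1.136100 > 0 → root in [2.930000, 4.810000]
step 2: m = 3.870000, f(m) = -7.023100 < 0 → root in [3.870000, 4.810000]
Midpoint of [3.870000, 4.810000] = 4.340000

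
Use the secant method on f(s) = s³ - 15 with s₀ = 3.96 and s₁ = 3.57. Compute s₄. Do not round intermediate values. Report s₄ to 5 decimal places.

f(s_0) = 47.099136, f(s_1) = 30.499293
s_2 = 3.570000 - (30.499293)·(3.570000 - 3.960000)/(30.499293 - (47.099136)) = 2.853444; f(s_2) = 8.233138
s_3 = 2.853444 - (8.233138)·(2.853444 - 3.570000)/(8.233138 - (30.499293)) = 2.588490; f(s_3) = 2.343600
s_4 = 2.588490 - (2.343600)·(2.588490 - 2.853444)/(2.343600 - (8.233138)) = 2.483057; f(s_4) = 0.309475

2.48306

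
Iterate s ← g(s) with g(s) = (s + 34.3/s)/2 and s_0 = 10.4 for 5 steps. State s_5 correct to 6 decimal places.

5.856620

s_1 = g(10.400000) = 6.849038
s_2 = g(6.849038) = 5.928520
s_3 = g(5.928520) = 5.857056
s_4 = g(5.857056) = 5.856620
s_5 = g(5.856620) = 5.856620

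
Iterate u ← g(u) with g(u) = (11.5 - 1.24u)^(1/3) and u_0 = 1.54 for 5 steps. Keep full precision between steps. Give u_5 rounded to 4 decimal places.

2.0745

u_1 = g(1.540000) = 2.124608
u_2 = g(2.124608) = 2.069669
u_3 = g(2.069669) = 2.074957
u_4 = g(2.074957) = 2.074449
u_5 = g(2.074449) = 2.074498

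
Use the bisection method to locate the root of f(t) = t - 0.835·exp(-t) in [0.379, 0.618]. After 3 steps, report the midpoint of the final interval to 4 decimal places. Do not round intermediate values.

f(0.379000) = -0.192596, f(0.618000) = 0.167917 (opposite signs)
step 1: m = 0.498500, f(m) = -0.008713 < 0 → root in [0.498500, 0.618000]
step 2: m = 0.558250, f(m) = 0.080455 > 0 → root in [0.498500, 0.558250]
step 3: m = 0.528375, f(m) = 0.036091 > 0 → root in [0.498500, 0.528375]
Midpoint of [0.498500, 0.528375] = 0.513437

0.5134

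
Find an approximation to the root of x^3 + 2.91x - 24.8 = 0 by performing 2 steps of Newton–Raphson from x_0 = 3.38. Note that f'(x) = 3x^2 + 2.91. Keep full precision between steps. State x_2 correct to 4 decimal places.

2.5932

x_0 = 3.380000: f = 23.650272, f' = 37.183200 → x_1 = 3.380000 - (23.650272)/(37.183200) = 2.743953
x_1 = 2.743953: f = 3.844882, f' = 25.497830 → x_2 = 2.743953 - (3.844882)/(25.497830) = 2.593160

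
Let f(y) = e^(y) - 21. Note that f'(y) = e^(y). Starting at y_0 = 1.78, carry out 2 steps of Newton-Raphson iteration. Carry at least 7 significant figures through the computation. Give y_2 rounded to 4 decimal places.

3.6003

Newton update: y ← y − f(y)/f'(y).
y_0 = 1.780000: f = -15.070144, f' = 5.929856 → y_1 = 1.780000 - (-15.070144)/(5.929856) = 4.321401
y_1 = 4.321401: f = 54.294048, f' = 75.294048 → y_2 = 4.321401 - (54.294048)/(75.294048) = 3.600308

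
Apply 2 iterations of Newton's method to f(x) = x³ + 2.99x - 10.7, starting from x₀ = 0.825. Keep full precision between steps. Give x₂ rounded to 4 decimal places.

Newton update: x ← x − f(x)/f'(x).
f'(x) = 3x² + 2.99
x_0 = 0.825000: f = -7.671734, f' = 5.031875 → x_1 = 0.825000 - (-7.671734)/(5.031875) = 2.349627
x_1 = 2.349627: f = 9.297088, f' = 19.552246 → x_2 = 2.349627 - (9.297088)/(19.552246) = 1.874128

1.8741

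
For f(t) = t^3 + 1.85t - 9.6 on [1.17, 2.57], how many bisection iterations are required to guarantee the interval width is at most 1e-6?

21

Initial width b − a = 2.57 − 1.17 = 1.400000.
After n steps the width is (b−a)/2^n; need (b−a)/2^n ≤ 1e-6.
So n ≥ log₂(1.400000/1e-6) = log₂(1400000.0000) ≈ 20.4170.
Hence n = 21.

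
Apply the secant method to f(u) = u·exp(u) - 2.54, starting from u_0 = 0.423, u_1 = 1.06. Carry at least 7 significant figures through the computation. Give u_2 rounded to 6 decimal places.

f(u_0) = -1.894276, f(u_1) = 0.519553
u_2 = 1.060000 - (0.519553)·(1.060000 - 0.423000)/(0.519553 - (-1.894276)) = 0.922892; f(u_2) = -0.217489

0.922892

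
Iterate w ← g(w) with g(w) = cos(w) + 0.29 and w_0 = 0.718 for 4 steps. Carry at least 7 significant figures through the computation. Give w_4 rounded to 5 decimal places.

0.83757

w_1 = g(0.718000) = 1.043123
w_2 = g(1.043123) = 0.793525
w_3 = g(0.793525) = 0.991337
w_4 = g(0.991337) = 0.837571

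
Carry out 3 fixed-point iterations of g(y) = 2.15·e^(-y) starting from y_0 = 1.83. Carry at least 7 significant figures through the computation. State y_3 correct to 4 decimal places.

y_1 = g(1.830000) = 0.344889
y_2 = g(0.344889) = 1.522843
y_3 = g(1.522843) = 0.468896

0.4689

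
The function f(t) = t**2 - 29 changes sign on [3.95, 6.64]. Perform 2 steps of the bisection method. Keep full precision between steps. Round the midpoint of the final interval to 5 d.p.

f(3.950000) = -13.397500, f(6.640000) = 15.089600 (opposite signs)
step 1: m = 5.295000, f(m) = -0.962975 < 0 → root in [5.295000, 6.640000]
step 2: m = 5.967500, f(m) = 6.611056 > 0 → root in [5.295000, 5.967500]
Midpoint of [5.295000, 5.967500] = 5.631250

5.63125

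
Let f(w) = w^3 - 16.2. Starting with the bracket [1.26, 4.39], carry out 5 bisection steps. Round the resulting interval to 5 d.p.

f(1.260000) = -14.199624, f(4.390000) = 68.404519 (opposite signs)
step 1: m = 2.825000, f(m) = 6.345266 > 0 → root in [1.260000, 2.825000]
step 2: m = 2.042500, f(m) = -7.679086 < 0 → root in [2.042500, 2.825000]
step 3: m = 2.433750, f(m) = -1.784560 < 0 → root in [2.433750, 2.825000]
step 4: m = 2.629375, f(m) = 1.978481 > 0 → root in [2.433750, 2.629375]
step 5: m = 2.531562, f(m) = 0.024300 > 0 → root in [2.433750, 2.531562]

[2.43375, 2.53156]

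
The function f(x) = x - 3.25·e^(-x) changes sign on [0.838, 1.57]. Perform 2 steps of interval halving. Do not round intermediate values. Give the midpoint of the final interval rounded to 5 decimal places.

f(0.838000) = -0.567868, f(1.570000) = 0.893853 (opposite signs)
step 1: m = 1.204000, f(m) = 0.229027 > 0 → root in [0.838000, 1.204000]
step 2: m = 1.021000, f(m) = -0.149762 < 0 → root in [1.021000, 1.204000]
Midpoint of [1.021000, 1.204000] = 1.112500

1.11250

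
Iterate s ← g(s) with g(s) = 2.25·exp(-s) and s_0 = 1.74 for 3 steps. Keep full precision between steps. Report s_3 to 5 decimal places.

0.49412

s_1 = g(1.740000) = 0.394921
s_2 = g(0.394921) = 1.515900
s_3 = g(1.515900) = 0.494124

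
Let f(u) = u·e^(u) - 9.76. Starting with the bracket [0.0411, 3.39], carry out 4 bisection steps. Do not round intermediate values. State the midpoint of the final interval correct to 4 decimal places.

f(0.041100) = -9.717176, f(3.390000) = 90.807578 (opposite signs)
step 1: m = 1.715550, f(m) = -0.222001 < 0 → root in [1.715550, 3.390000]
step 2: m = 2.552775, f(m) = 23.024505 > 0 → root in [1.715550, 2.552775]
step 3: m = 2.134162, f(m) = 8.273602 > 0 → root in [1.715550, 2.134162]
step 4: m = 1.924856, f(m) = 3.433279 > 0 → root in [1.715550, 1.924856]
Midpoint of [1.715550, 1.924856] = 1.820203

1.8202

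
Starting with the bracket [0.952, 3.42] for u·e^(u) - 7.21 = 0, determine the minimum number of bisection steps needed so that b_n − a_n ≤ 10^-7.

Initial width b − a = 3.42 − 0.952 = 2.468000.
After n steps the width is (b−a)/2^n; need (b−a)/2^n ≤ 10^-7.
So n ≥ log₂(2.468000/10^-7) = log₂(24680000.0000) ≈ 24.5568.
Hence n = 25.

25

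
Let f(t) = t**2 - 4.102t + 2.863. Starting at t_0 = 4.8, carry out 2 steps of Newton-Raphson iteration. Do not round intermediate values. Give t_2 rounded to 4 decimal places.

f'(t) = 2t - 4.102
t_0 = 4.800000: f = 6.213400, f' = 5.498000 → t_1 = 4.800000 - (6.213400)/(5.498000) = 3.669880
t_1 = 3.669880: f = 1.277171, f' = 3.237760 → t_2 = 3.669880 - (1.277171)/(3.237760) = 3.275419

3.2754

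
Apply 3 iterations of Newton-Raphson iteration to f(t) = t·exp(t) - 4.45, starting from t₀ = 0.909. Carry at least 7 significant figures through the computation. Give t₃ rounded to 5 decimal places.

1.26105

f'(t) = (t + 1)·exp(t)
t_0 = 0.909000: f = -2.194008, f' = 4.737832 → t_1 = 0.909000 - (-2.194008)/(4.737832) = 1.372083
t_1 = 1.372083: f = 0.960884, f' = 9.354440 → t_2 = 1.372083 - (0.960884)/(9.354440) = 1.269363
t_2 = 1.269363: f = 0.067137, f' = 8.075723 → t_3 = 1.269363 - (0.067137)/(8.075723) = 1.261050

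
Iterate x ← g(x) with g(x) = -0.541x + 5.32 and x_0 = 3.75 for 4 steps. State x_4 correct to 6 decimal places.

3.477805

x_1 = g(3.750000) = 3.291250
x_2 = g(3.291250) = 3.539434
x_3 = g(3.539434) = 3.405166
x_4 = g(3.405166) = 3.477805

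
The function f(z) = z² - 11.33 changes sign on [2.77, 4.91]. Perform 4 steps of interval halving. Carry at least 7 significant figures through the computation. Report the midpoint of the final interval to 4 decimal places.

3.3719

f(2.770000) = -3.657100, f(4.910000) = 12.778100 (opposite signs)
step 1: m = 3.840000, f(m) = 3.415600 > 0 → root in [2.770000, 3.840000]
step 2: m = 3.305000, f(m) = -0.406975 < 0 → root in [3.305000, 3.840000]
step 3: m = 3.572500, f(m) = 1.432756 > 0 → root in [3.305000, 3.572500]
step 4: m = 3.438750, f(m) = 0.495002 > 0 → root in [3.305000, 3.438750]
Midpoint of [3.305000, 3.438750] = 3.371875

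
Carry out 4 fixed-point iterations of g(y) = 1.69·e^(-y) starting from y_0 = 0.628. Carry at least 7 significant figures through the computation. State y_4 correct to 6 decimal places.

0.721449

y_1 = g(0.628000) = 0.901882
y_2 = g(0.901882) = 0.685811
y_3 = g(0.685811) = 0.851222
y_4 = g(0.851222) = 0.721449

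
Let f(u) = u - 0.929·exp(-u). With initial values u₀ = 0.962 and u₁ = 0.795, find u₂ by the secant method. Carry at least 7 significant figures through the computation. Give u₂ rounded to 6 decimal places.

0.524161

f(u_0) = 0.607003, f(u_1) = 0.375481
u_2 = 0.795000 - (0.375481)·(0.795000 - 0.962000)/(0.375481 - (0.607003)) = 0.524161; f(u_2) = -0.025856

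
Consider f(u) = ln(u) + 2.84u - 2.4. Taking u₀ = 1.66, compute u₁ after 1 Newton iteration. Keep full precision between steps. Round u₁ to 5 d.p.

Newton update: u ← u − f(u)/f'(u).
f'(u) = 1/u + 2.84
u_0 = 1.660000: f = 2.821218, f' = 3.442410 → u_1 = 1.660000 - (2.821218)/(3.442410) = 0.840453

0.84045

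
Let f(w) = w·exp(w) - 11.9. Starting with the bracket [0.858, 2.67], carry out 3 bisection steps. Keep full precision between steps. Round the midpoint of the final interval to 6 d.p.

1.877250

f(0.858000) = -9.876459, f(2.670000) = 26.654718 (opposite signs)
step 1: m = 1.764000, f(m) = -1.605766 < 0 → root in [1.764000, 2.670000]
step 2: m = 2.217000, f(m) = 8.451506 > 0 → root in [1.764000, 2.217000]
step 3: m = 1.990500, f(m) = 2.668853 > 0 → root in [1.764000, 1.990500]
Midpoint of [1.764000, 1.990500] = 1.877250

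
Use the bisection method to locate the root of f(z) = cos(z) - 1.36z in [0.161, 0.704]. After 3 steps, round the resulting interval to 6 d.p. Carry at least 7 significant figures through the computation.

[0.568250, 0.636125]

f(0.161000) = 0.768107, f(0.704000) = -0.195181 (opposite signs)
step 1: m = 0.432500, f(m) = 0.319721 > 0 → root in [0.432500, 0.704000]
step 2: m = 0.568250, f(m) = 0.070024 > 0 → root in [0.568250, 0.704000]
step 3: m = 0.636125, f(m) = -0.060726 < 0 → root in [0.568250, 0.636125]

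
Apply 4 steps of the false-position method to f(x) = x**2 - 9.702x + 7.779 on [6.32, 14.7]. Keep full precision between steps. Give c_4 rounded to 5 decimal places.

f(6.320000) = -13.595240, f(14.700000) = 81.249600
step 1: c = 7.521205, f(c) = -8.623205 < 0 → new bracket [7.521205, 14.700000]
step 2: c = 8.210003, f(c) = -4.470298 < 0 → new bracket [8.210003, 14.700000]
step 3: c = 8.548457, f(c) = -2.082013 < 0 → new bracket [8.548457, 14.700000]
step 4: c = 8.702151, f(c) = -0.921835 < 0 → new bracket [8.702151, 14.700000]

8.70215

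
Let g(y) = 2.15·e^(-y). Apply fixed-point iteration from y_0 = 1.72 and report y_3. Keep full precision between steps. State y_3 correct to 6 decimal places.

0.497822

y_1 = g(1.720000) = 0.384992
y_2 = g(0.384992) = 1.462980
y_3 = g(1.462980) = 0.497822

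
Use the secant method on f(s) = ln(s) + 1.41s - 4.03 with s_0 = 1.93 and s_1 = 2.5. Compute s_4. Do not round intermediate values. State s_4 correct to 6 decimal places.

f(s_0) = -0.651180, f(s_1) = 0.411291
s_2 = 2.500000 - (0.411291)·(2.500000 - 1.930000)/(0.411291 - (-0.651180)) = 2.279349; f(s_2) = 0.007771
s_3 = 2.279349 - (0.007771)·(2.279349 - 2.500000)/(0.007771 - (0.411291)) = 2.275099; f(s_3) = -0.000087
s_4 = 2.275099 - (-0.000087)·(2.275099 - 2.279349)/(-0.000087 - (0.007771)) = 2.275146; f(s_4) = 0.000000

2.275146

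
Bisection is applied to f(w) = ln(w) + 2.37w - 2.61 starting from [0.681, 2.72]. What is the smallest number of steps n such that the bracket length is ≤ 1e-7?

25

Initial width b − a = 2.72 − 0.681 = 2.039000.
After n steps the width is (b−a)/2^n; need (b−a)/2^n ≤ 1e-7.
So n ≥ log₂(2.039000/1e-7) = log₂(20390000.0000) ≈ 24.2814.
Hence n = 25.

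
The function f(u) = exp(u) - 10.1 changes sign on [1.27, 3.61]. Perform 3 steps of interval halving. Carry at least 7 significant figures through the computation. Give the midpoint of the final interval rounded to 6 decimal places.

2.293750

f(1.270000) = -6.539147, f(3.610000) = 26.866053 (opposite signs)
step 1: m = 2.440000, f(m) = 1.373041 > 0 → root in [1.270000, 2.440000]
step 2: m = 1.855000, f(m) = -3.708302 < 0 → root in [1.855000, 2.440000]
step 3: m = 2.147500, f(m) = -1.536577 < 0 → root in [2.147500, 2.440000]
Midpoint of [2.147500, 2.440000] = 2.293750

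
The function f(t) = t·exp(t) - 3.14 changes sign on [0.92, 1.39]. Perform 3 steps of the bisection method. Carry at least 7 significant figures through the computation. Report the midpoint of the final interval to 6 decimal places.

f(0.920000) = -0.831453, f(1.390000) = 2.440642 (opposite signs)
step 1: m = 1.155000, f(m) = 0.525997 > 0 → root in [0.920000, 1.155000]
step 2: m = 1.037500, f(m) = -0.212016 < 0 → root in [1.037500, 1.155000]
step 3: m = 1.096250, f(m) = 0.140990 > 0 → root in [1.037500, 1.096250]
Midpoint of [1.037500, 1.096250] = 1.066875

1.066875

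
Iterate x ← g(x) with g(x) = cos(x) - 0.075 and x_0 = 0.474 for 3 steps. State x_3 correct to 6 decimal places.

x_1 = g(0.474000) = 0.814750
x_2 = g(0.814750) = 0.611051
x_3 = g(0.611051) = 0.744046

0.744046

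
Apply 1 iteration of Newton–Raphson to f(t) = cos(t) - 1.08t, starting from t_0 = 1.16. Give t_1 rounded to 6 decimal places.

f'(t) = -sin(t) - 1.08
t_0 = 1.160000: f = -0.853460, f' = -1.996803 → t_1 = 1.160000 - (-0.853460)/(-1.996803) = 0.732587

0.732587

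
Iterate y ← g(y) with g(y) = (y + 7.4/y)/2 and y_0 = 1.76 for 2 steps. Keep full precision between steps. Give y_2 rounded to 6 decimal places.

y_1 = g(1.760000) = 2.982273
y_2 = g(2.982273) = 2.731801

2.731801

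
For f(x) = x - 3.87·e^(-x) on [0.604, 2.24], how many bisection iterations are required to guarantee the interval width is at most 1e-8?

Initial width b − a = 2.24 − 0.604 = 1.636000.
After n steps the width is (b−a)/2^n; need (b−a)/2^n ≤ 1e-8.
So n ≥ log₂(1.636000/1e-8) = log₂(163600000.0000) ≈ 27.2856.
Hence n = 28.

28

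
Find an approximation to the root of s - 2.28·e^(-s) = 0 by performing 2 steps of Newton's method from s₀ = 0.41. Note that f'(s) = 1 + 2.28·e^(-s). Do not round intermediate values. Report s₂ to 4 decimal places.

0.9130

s_0 = 0.410000: f = -1.103123, f' = 2.513123 → s_1 = 0.410000 - (-1.103123)/(2.513123) = 0.848945
s_1 = 0.848945: f = -0.126590, f' = 1.975535 → s_2 = 0.848945 - (-0.126590)/(1.975535) = 0.913024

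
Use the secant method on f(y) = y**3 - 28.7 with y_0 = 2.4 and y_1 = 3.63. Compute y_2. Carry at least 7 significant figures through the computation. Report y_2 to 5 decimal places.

f(y_0) = -14.876000, f(y_1) = 19.132147
y_2 = 3.630000 - (19.132147)·(3.630000 - 2.400000)/(19.132147 - (-14.876000)) = 2.938032; f(y_2) = -3.338807

2.93803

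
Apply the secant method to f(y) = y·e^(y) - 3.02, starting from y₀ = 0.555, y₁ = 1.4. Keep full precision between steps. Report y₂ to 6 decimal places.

Secant update: y_(k+1) = y_k − f(y_k)·(y_k − y_(k-1))/(f(y_k) − f(y_(k-1))).
f(y_0) = -2.053223, f(y_1) = 2.657280
y_2 = 1.400000 - (2.657280)·(1.400000 - 0.555000)/(2.657280 - (-2.053223)) = 0.923320; f(y_2) = -0.695416

0.923320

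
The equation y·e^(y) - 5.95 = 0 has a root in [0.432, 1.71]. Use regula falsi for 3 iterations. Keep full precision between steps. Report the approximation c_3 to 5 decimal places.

False-position update: c = (a·f(b) − b·f(a))/(f(b) − f(a)); replace the endpoint whose sign matches f(c).
f(0.432000) = -5.284575, f(1.710000) = 3.504524
step 1: c = 1.200416, f(c) = -1.962818 < 0 → new bracket [1.200416, 1.710000]
step 2: c = 1.383361, f(c) = -0.432766 < 0 → new bracket [1.383361, 1.710000]
step 3: c = 1.419263, f(c) = -0.082662 < 0 → new bracket [1.419263, 1.710000]

1.41926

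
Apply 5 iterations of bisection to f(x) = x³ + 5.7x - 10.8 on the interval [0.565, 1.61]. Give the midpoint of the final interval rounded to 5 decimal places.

f(0.565000) = -7.399138, f(1.610000) = 2.550281 (opposite signs)
step 1: m = 1.087500, f(m) = -3.315111 < 0 → root in [1.087500, 1.610000]
step 2: m = 1.348750, f(m) = -0.658578 < 0 → root in [1.348750, 1.610000]
step 3: m = 1.479375, f(m) = 0.870124 > 0 → root in [1.348750, 1.479375]
step 4: m = 1.414062, f(m) = 0.087677 > 0 → root in [1.348750, 1.414062]
step 5: m = 1.381406, f(m) = -0.289870 < 0 → root in [1.381406, 1.414062]
Midpoint of [1.381406, 1.414062] = 1.397734

1.39773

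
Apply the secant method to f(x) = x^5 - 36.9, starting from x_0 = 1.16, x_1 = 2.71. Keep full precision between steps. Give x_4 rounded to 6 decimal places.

f(x_0) = -34.799658, f(x_1) = 109.266031
x_2 = 2.710000 - (109.266031)·(2.710000 - 1.160000)/(109.266031 - (-34.799658)) = 1.534409; f(x_2) = -28.394390
x_3 = 1.534409 - (-28.394390)·(1.534409 - 2.710000)/(-28.394390 - (109.266031)) = 1.776891; f(x_3) = -19.186518
x_4 = 1.776891 - (-19.186518)·(1.776891 - 1.534409)/(-19.186518 - (-28.394390)) = 2.282153; f(x_4) = 25.004730

2.282153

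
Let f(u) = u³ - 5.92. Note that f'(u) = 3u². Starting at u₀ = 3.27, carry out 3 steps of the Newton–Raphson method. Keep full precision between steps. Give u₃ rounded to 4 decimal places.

1.8164

u_0 = 3.270000: f = 29.045783, f' = 32.078700 → u_1 = 3.270000 - (29.045783)/(32.078700) = 2.364546
u_1 = 2.364546: f = 7.300363, f' = 16.773235 → u_2 = 2.364546 - (7.300363)/(16.773235) = 1.929307
u_2 = 1.929307: f = 1.261319, f' = 11.166680 → u_3 = 1.929307 - (1.261319)/(11.166680) = 1.816353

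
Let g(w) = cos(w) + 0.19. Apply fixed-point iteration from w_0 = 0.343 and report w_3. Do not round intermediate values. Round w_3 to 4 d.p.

w_1 = g(0.343000) = 1.131750
w_2 = g(1.131750) = 0.615076
w_3 = g(0.615076) = 1.006729

1.0067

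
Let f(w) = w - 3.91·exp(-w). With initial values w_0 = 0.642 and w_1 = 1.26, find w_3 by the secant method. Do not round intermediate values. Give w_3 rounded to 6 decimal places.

1.189571

f(w_0) = -1.415594, f(w_1) = 0.150913
w_2 = 1.260000 - (0.150913)·(1.260000 - 0.642000)/(0.150913 - (-1.415594)) = 1.200464; f(w_2) = 0.023340
w_3 = 1.200464 - (0.023340)·(1.200464 - 1.260000)/(0.023340 - (0.150913)) = 1.189571; f(w_3) = -0.000444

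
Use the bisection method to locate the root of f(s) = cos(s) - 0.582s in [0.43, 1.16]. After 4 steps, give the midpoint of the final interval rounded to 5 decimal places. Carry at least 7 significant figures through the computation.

0.95469

f(0.430000) = 0.658706, f(1.160000) = -0.275780 (opposite signs)
step 1: m = 0.795000, f(m) = 0.237595 > 0 → root in [0.795000, 1.160000]
step 2: m = 0.977500, f(m) = -0.009808 < 0 → root in [0.795000, 0.977500]
step 3: m = 0.886250, f(m) = 0.116524 > 0 → root in [0.886250, 0.977500]
step 4: m = 0.931875, f(m) = 0.053979 > 0 → root in [0.931875, 0.977500]
Midpoint of [0.931875, 0.977500] = 0.954687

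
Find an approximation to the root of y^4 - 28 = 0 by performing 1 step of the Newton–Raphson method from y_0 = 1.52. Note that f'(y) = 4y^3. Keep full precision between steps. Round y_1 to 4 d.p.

3.1333

y_0 = 1.520000: f = -22.662052, f' = 14.047232 → y_1 = 1.520000 - (-22.662052)/(14.047232) = 3.133275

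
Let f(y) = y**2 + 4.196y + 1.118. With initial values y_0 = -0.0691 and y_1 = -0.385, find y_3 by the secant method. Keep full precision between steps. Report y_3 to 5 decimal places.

-0.28577

Secant update: y_(k+1) = y_k − f(y_k)·(y_k − y_(k-1))/(f(y_k) − f(y_(k-1))).
f(y_0) = 0.832831, f(y_1) = -0.349235
y_2 = -0.385000 - (-0.349235)·(-0.385000 - -0.069100)/(-0.349235 - (0.832831)) = -0.291669; f(y_2) = -0.020773
y_3 = -0.291669 - (-0.020773)·(-0.291669 - -0.385000)/(-0.020773 - (-0.349235)) = -0.285767; f(y_3) = 0.000586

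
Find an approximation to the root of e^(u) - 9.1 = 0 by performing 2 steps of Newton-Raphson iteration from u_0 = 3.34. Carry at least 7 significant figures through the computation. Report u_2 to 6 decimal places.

2.297431

f'(u) = e^(u)
u_0 = 3.340000: f = 19.119127, f' = 28.219127 → u_1 = 3.340000 - (19.119127)/(28.219127) = 2.662476
u_1 = 2.662476: f = 5.231735, f' = 14.331735 → u_2 = 2.662476 - (5.231735)/(14.331735) = 2.297431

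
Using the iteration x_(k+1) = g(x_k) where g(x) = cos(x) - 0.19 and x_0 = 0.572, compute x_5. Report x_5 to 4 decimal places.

x_1 = g(0.572000) = 0.650820
x_2 = g(0.650820) = 0.605587
x_3 = g(0.605587) = 0.632168
x_4 = g(0.632168) = 0.616748
x_5 = g(0.616748) = 0.625763

0.6258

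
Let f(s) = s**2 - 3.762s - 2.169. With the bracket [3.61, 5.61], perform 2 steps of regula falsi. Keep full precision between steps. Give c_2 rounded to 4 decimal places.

4.2335

f(3.610000) = -2.717720, f(5.610000) = 8.198280
step 1: c = 4.107933, f(c) = -0.747929 < 0 → new bracket [4.107933, 5.610000]
step 2: c = 4.233510, f(c) = -0.172856 < 0 → new bracket [4.233510, 5.610000]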